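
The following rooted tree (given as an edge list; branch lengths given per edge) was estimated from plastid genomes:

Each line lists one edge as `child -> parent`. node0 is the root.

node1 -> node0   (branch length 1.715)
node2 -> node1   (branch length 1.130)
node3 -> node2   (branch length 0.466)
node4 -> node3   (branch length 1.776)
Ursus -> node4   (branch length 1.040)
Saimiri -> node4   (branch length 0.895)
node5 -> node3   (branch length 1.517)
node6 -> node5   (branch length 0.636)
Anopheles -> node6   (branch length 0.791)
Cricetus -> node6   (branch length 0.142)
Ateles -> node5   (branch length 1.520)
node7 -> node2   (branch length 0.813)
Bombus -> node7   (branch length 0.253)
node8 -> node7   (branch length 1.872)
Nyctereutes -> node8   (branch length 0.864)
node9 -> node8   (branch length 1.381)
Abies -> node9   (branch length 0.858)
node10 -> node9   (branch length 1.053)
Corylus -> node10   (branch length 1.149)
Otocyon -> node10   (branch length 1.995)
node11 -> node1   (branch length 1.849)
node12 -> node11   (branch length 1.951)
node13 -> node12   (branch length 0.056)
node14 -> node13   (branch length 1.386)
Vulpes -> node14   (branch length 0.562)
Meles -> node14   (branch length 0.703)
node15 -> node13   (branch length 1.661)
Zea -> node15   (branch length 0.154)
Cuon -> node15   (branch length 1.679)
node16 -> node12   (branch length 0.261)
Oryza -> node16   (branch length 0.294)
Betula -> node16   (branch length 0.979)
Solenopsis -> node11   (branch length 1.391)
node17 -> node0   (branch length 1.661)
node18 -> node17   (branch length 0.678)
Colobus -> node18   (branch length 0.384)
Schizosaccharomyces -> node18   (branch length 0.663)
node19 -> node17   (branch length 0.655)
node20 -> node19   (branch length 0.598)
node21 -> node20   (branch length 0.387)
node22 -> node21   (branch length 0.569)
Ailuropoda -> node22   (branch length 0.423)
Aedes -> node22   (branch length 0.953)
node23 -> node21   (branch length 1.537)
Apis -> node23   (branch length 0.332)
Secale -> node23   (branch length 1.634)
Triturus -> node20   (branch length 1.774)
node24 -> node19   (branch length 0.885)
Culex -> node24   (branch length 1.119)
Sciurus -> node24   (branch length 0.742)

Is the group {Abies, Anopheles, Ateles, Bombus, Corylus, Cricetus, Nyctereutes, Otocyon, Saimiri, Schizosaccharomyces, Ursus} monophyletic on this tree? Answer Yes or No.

No

The MRCA of the listed taxa is the root, so the smallest clade containing them is the whole tree.
That clade also contains Aedes, Ailuropoda, Apis, Betula, Colobus, Culex, Cuon, Meles, Oryza, Sciurus, Secale, Solenopsis, Triturus, Vulpes, Zea, which are not in the proposed group, so the group is not monophyletic.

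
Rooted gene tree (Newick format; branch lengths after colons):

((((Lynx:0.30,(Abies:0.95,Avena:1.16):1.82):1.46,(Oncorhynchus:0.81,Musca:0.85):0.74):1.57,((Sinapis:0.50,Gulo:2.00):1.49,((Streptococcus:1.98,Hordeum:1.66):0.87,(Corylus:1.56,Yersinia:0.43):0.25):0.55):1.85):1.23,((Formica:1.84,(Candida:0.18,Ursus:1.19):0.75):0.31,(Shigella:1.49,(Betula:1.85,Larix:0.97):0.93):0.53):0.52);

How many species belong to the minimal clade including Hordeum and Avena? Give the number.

11

The MRCA of Hordeum and Avena is the node subtending (((Lynx,(Abies,Avena)),(Oncorhynchus,Musca)),((Sinapis,Gulo),((Streptococcus,Hordeum),(Corylus,Yersinia)))).
That clade contains 11 terminal taxa: Abies, Avena, Corylus, Gulo, Hordeum, Lynx, Musca, Oncorhynchus, Sinapis, Streptococcus, Yersinia.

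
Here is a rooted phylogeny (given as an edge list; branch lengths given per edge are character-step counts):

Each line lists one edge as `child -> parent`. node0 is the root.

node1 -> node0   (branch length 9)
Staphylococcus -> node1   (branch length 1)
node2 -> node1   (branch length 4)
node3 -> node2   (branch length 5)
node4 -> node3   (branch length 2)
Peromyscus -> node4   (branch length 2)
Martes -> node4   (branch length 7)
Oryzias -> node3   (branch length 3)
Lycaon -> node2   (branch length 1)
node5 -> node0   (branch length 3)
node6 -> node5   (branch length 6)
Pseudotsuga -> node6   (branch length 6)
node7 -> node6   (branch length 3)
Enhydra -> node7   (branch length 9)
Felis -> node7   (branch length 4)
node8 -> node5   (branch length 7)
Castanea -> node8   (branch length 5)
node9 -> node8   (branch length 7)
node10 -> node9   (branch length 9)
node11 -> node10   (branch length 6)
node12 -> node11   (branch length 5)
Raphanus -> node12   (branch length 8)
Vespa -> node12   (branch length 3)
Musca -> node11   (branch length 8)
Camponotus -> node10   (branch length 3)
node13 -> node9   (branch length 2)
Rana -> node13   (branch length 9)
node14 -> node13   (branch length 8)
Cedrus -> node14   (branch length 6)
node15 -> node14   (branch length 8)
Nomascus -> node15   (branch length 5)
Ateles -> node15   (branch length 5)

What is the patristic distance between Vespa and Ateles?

46

The path runs Vespa → … → MRCA → … → Ateles; the MRCA is the node subtending ((((Raphanus,Vespa),Musca),Camponotus),(Rana,(Cedrus,(Nomascus,Ateles)))).
Branch lengths along that path: 3 + 5 + 6 + 9 + 2 + 8 + 8 + 5 = 46.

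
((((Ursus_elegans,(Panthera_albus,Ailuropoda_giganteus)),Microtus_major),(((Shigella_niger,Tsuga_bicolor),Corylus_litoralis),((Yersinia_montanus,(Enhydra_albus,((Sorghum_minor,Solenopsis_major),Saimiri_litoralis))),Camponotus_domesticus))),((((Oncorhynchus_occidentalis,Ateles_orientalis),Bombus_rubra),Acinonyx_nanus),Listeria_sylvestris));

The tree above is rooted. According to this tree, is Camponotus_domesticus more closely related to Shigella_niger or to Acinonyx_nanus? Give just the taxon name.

Shigella_niger

The MRCA of Camponotus_domesticus and Shigella_niger subtends (((Shigella_niger,Tsuga_bicolor),Corylus_litoralis),((Yersinia_montanus,(Enhydra_albus,((Sorghum_minor,Solenopsis_major),Saimiri_litoralis))),Camponotus_domesticus)) (9 taxa).
The MRCA of Camponotus_domesticus and Acinonyx_nanus is the root, subtending the entire tree (18 taxa).
The first is nested inside the second, so Camponotus_domesticus shares a more recent common ancestor with Shigella_niger.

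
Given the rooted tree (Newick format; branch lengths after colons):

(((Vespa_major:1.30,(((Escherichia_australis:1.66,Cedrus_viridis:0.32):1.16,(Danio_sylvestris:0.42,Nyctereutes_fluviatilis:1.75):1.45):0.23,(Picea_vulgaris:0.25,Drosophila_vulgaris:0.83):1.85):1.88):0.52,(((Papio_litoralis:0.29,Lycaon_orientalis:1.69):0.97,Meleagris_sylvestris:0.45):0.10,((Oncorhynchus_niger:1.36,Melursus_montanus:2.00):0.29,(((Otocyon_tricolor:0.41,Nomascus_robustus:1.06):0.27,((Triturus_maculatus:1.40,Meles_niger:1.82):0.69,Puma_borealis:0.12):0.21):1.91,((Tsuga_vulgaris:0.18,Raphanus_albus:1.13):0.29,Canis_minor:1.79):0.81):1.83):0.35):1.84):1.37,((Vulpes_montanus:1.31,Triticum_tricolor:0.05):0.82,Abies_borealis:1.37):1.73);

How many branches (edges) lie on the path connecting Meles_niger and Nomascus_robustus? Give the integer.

5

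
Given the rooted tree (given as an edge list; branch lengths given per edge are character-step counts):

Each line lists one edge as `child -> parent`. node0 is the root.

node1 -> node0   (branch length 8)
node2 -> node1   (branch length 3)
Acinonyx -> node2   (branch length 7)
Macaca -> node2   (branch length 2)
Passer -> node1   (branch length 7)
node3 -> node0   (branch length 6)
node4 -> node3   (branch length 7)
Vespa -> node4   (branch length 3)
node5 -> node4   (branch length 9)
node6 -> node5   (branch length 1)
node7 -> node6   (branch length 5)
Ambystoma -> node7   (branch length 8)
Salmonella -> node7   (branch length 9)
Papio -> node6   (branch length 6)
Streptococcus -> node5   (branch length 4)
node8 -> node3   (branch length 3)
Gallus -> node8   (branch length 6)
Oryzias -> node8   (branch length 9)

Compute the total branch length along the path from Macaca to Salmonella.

50

The path runs Macaca → … → MRCA → … → Salmonella; the MRCA is the root of the tree.
Branch lengths along that path: 2 + 3 + 8 + 6 + 7 + 9 + 1 + 5 + 9 = 50.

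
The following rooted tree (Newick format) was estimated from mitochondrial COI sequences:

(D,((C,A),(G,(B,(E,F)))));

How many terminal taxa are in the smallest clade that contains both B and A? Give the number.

The MRCA of B and A is the node subtending ((C,A),(G,(B,(E,F)))).
That clade contains 6 terminal taxa: A, B, C, E, F, G.

6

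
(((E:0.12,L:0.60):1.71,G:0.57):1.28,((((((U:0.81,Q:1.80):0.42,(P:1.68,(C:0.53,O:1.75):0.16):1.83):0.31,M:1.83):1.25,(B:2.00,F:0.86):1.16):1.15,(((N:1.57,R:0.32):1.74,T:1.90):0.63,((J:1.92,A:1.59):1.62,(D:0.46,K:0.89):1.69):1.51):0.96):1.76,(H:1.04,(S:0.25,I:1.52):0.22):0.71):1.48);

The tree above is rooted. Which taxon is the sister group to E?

L

E attaches to the tree at the node subtending (E,L).
The other lineage descending from that same node — the sister group — is the single tip L.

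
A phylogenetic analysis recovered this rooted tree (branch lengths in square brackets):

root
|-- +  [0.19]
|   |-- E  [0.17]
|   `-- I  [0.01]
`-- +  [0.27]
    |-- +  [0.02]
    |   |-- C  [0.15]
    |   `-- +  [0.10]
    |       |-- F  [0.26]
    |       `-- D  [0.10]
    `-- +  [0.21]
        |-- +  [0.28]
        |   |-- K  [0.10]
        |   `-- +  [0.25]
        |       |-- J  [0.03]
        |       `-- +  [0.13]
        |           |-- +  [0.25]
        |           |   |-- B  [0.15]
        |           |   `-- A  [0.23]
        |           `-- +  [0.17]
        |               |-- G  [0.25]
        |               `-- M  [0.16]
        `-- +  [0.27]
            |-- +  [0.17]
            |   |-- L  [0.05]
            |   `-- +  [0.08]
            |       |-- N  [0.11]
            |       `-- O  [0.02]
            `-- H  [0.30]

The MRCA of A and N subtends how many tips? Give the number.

The MRCA of A and N is the node subtending ((K,(J,((B,A),(G,M)))),((L,(N,O)),H)).
That clade contains 10 terminal taxa: A, B, G, H, J, K, L, M, N, O.

10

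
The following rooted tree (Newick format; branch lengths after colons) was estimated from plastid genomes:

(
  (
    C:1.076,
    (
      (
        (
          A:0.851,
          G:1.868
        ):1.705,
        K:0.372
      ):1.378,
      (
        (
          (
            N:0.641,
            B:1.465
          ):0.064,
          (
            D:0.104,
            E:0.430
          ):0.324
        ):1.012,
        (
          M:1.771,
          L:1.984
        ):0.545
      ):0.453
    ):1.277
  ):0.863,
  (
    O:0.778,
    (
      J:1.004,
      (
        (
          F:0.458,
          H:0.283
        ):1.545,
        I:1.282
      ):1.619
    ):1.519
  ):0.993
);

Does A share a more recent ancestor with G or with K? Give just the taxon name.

The MRCA of A and G subtends (A,G) (2 taxa).
The MRCA of A and K subtends ((A,G),K) (3 taxa).
The first is nested inside the second, so A shares a more recent common ancestor with G.

G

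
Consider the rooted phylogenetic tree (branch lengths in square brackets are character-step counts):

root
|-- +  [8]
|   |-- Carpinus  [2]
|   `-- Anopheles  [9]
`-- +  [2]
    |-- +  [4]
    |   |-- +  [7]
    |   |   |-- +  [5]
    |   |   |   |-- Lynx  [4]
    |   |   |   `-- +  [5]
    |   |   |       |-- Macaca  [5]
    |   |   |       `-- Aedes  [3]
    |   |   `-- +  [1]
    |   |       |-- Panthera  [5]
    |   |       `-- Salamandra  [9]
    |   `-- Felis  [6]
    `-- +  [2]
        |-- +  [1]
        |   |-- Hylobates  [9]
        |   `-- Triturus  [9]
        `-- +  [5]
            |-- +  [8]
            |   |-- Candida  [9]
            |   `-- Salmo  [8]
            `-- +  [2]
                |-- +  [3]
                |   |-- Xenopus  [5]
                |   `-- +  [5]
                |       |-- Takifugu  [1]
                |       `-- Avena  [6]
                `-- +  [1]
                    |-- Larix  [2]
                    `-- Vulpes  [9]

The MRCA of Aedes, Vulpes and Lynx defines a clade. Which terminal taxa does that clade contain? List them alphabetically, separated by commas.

Tracing Aedes: it sits inside (Macaca,Aedes).
Tracing Vulpes: it sits inside (Larix,Vulpes).
Tracing Lynx: it sits inside (Lynx,(Macaca,Aedes)).
The smallest clade enclosing all 3 is ((((Lynx,(Macaca,Aedes)),(Panthera,Salamandra)),Felis),((Hylobates,Triturus),((Candida,Salmo),((Xenopus,(Takifugu,Avena)),(Larix,Vulpes))))); the answer is its 15 terminal taxa in alphabetical order.

Aedes, Avena, Candida, Felis, Hylobates, Larix, Lynx, Macaca, Panthera, Salamandra, Salmo, Takifugu, Triturus, Vulpes, Xenopus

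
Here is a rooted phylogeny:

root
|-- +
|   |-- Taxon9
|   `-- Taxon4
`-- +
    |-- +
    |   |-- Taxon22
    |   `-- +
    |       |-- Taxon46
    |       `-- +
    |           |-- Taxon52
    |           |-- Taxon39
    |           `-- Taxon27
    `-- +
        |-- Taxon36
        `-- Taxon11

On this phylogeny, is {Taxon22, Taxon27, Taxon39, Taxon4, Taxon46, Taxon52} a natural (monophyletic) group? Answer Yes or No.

The MRCA of the listed taxa is the root, so the smallest clade containing them is the whole tree.
That clade also contains Taxon11, Taxon36, Taxon9, which are not in the proposed group, so the group is not monophyletic.

No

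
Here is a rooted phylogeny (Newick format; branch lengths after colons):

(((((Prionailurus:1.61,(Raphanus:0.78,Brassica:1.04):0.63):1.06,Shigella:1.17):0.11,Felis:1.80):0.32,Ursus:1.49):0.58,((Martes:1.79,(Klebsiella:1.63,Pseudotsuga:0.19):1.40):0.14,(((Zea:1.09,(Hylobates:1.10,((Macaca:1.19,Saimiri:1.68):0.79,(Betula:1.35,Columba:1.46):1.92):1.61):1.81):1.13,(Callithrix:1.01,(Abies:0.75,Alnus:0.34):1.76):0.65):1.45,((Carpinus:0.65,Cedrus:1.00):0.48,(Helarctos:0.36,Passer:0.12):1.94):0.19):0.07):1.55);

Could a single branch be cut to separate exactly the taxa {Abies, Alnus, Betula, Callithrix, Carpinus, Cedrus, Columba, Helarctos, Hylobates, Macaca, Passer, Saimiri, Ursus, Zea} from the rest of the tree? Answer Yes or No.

The MRCA of the listed taxa is the root, so the smallest clade containing them is the whole tree.
That clade also contains Brassica, Felis, Klebsiella, Martes, Prionailurus, Pseudotsuga, Raphanus, Shigella, which are not in the proposed group, so the group is not monophyletic.

No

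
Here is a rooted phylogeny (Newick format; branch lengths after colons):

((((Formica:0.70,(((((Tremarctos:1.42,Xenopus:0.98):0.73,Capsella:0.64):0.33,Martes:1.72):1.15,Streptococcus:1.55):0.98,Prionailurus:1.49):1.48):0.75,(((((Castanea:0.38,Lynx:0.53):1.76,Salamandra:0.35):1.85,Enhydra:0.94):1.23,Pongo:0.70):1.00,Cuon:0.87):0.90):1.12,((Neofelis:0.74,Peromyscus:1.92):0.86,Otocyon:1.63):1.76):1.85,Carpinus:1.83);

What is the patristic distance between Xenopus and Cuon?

8.17

The path runs Xenopus → … → MRCA → … → Cuon; the MRCA is the node subtending ((Formica,(((((Tremarctos,Xenopus),Capsella),Martes),Streptococcus),Prionailurus)),(((((Castanea,Lynx),Salamandra),Enhydra),Pongo),Cuon)).
Branch lengths along that path: 0.98 + 0.73 + 0.33 + 1.15 + 0.98 + 1.48 + 0.75 + 0.90 + 0.87 = 8.17.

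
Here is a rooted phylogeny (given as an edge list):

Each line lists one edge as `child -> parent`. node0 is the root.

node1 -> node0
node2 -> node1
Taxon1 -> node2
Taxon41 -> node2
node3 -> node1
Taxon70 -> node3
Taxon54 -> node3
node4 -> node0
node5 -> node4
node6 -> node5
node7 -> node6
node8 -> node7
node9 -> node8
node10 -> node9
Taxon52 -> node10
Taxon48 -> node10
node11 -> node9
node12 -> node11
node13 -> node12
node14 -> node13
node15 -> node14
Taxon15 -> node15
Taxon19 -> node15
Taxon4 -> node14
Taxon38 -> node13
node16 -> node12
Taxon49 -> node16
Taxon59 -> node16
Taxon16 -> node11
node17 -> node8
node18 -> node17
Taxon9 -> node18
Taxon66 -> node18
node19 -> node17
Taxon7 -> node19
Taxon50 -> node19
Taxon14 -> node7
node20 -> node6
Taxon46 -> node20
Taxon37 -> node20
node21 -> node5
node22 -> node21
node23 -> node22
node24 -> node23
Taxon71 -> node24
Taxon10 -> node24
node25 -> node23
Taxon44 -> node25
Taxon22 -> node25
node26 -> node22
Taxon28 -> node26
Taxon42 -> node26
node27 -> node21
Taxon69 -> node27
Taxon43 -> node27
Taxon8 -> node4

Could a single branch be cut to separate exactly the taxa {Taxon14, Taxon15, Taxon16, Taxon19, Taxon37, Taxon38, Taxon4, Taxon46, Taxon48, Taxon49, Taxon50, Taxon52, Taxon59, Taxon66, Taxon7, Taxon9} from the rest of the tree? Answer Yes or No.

The most recent common ancestor of these taxa subtends (((((Taxon52,Taxon48),(((((Taxon15,Taxon19),Taxon4),Taxon38),(Taxon49,Taxon59)),Taxon16)),((Taxon9,Taxon66),(Taxon7,Taxon50))),Taxon14),(Taxon46,Taxon37)).
That clade has exactly 16 tips — every listed taxon and nothing else — so the group is monophyletic.

Yes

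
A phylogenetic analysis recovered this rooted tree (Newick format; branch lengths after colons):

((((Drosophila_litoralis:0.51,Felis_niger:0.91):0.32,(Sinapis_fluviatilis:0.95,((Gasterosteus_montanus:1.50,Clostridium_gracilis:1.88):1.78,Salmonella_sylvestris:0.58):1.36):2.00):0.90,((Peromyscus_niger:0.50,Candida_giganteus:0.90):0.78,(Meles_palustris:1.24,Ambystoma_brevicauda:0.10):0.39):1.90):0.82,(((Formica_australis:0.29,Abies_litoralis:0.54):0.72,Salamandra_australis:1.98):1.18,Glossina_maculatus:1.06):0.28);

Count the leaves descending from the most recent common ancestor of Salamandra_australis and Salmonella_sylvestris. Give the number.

The MRCA of Salamandra_australis and Salmonella_sylvestris is the root, so the clade is the entire tree.
That clade contains 14 terminal taxa: Abies_litoralis, Ambystoma_brevicauda, Candida_giganteus, Clostridium_gracilis, Drosophila_litoralis, Felis_niger, Formica_australis, Gasterosteus_montanus, Glossina_maculatus, Meles_palustris, Peromyscus_niger, Salamandra_australis, Salmonella_sylvestris, Sinapis_fluviatilis.

14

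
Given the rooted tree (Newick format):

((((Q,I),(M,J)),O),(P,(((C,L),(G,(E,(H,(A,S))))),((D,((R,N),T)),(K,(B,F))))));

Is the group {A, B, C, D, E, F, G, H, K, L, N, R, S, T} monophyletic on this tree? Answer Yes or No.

Yes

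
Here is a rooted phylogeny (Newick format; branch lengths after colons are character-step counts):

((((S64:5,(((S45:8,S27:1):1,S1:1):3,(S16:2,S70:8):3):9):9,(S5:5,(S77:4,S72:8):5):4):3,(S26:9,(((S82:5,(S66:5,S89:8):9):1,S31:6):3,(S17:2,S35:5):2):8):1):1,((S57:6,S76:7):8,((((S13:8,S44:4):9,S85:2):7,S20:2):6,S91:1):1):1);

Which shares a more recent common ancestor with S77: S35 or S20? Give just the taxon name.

The MRCA of S77 and S35 subtends (((S64,(((S45,S27),S1),(S16,S70))),(S5,(S77,S72))),(S26,(((S82,(S66,S89)),S31),(S17,S35)))) (16 taxa).
The MRCA of S77 and S20 is the root, subtending the entire tree (23 taxa).
The first is nested inside the second, so S77 shares a more recent common ancestor with S35.

S35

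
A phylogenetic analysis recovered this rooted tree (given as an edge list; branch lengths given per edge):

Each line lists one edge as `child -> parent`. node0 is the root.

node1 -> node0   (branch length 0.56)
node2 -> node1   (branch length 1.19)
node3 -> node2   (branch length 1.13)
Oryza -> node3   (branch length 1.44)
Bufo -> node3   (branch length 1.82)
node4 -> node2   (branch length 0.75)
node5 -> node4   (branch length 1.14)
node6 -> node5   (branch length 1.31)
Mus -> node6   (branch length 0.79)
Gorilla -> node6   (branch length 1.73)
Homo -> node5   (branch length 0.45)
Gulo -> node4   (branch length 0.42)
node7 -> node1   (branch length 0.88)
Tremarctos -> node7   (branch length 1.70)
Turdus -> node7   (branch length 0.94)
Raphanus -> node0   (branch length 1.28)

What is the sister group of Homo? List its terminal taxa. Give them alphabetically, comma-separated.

Gorilla, Mus

Homo attaches to the tree at the node subtending ((Mus,Gorilla),Homo).
The other lineage descending from that same node — the sister group — is (Mus,Gorilla); its 2 tips in alphabetical order are the answer.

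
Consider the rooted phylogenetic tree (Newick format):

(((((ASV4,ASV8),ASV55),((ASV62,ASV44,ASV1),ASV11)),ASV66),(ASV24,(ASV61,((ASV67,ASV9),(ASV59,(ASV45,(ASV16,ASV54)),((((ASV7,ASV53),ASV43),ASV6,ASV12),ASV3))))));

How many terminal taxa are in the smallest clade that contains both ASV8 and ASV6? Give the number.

22

The MRCA of ASV8 and ASV6 is the root, so the clade is the entire tree.
That clade contains 22 terminal taxa: ASV1, ASV11, ASV12, ASV16, ASV24, ASV3, ASV4, ASV43, ASV44, ASV45, ASV53, ASV54, ASV55, ASV59, ASV6, ASV61, ASV62, ASV66, ASV67, ASV7, ASV8, ASV9.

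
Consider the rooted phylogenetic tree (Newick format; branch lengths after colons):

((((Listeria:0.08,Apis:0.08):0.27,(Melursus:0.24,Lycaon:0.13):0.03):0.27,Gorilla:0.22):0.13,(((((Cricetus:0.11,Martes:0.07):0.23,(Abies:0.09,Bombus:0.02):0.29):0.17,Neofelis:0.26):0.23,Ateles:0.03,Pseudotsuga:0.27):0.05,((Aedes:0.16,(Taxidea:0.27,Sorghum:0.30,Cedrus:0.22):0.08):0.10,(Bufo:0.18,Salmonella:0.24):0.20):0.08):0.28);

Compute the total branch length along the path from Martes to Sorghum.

The path runs Martes → … → MRCA → … → Sorghum; the MRCA is the node subtending (((((Cricetus,Martes),(Abies,Bombus)),Neofelis),Ateles,Pseudotsuga),((Aedes,(Taxidea,Sorghum,Cedrus)),(Bufo,Salmonella))).
Branch lengths along that path: 0.07 + 0.23 + 0.17 + 0.23 + 0.05 + 0.08 + 0.10 + 0.08 + 0.30 = 1.31.

1.31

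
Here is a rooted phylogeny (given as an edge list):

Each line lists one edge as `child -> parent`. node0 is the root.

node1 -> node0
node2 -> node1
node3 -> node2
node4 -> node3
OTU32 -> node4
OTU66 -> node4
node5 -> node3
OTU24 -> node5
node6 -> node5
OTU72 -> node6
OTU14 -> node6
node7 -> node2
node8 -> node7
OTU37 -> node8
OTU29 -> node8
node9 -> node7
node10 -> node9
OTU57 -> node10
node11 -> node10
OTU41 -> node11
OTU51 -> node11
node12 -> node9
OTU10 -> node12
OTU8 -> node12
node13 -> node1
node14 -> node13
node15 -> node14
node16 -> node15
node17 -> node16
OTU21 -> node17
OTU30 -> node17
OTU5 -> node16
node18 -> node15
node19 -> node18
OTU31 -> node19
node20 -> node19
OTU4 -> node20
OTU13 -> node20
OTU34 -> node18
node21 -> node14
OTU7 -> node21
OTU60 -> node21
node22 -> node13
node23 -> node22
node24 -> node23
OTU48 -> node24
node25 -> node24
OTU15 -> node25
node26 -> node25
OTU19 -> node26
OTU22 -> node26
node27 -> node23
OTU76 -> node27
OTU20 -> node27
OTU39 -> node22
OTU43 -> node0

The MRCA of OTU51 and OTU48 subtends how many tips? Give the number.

28

The MRCA of OTU51 and OTU48 is the node subtending ((((OTU32,OTU66),(OTU24,(OTU72,OTU14))),((OTU37,OTU29),((OTU57,(OTU41,OTU51)),(OTU10,OTU8)))),(((((OTU21,OTU30),OTU5),((OTU31,(OTU4,OTU13)),OTU34)),(OTU7,OTU60)),(((OTU48,(OTU15,(OTU19,OTU22))),(OTU76,OTU20)),OTU39))).
That clade contains 28 terminal taxa: OTU10, OTU13, OTU14, OTU15, OTU19, OTU20, OTU21, OTU22, OTU24, OTU29, OTU30, OTU31, OTU32, OTU34, OTU37, OTU39, OTU4, OTU41, OTU48, OTU5, OTU51, OTU57, OTU60, OTU66, OTU7, OTU72, OTU76, OTU8.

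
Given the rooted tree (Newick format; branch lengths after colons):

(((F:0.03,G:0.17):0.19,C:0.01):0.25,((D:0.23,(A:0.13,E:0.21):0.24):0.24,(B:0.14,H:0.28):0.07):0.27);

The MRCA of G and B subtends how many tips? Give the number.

8

The MRCA of G and B is the root, so the clade is the entire tree.
That clade contains 8 terminal taxa: A, B, C, D, E, F, G, H.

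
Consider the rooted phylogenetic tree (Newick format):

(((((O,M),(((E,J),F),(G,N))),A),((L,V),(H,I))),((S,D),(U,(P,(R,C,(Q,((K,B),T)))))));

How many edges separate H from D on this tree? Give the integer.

The MRCA of H and D is the root of the tree.
From H up to that node: 4 branches. From D up to the same node: 3 branches. Total: 4 + 3 = 7.

7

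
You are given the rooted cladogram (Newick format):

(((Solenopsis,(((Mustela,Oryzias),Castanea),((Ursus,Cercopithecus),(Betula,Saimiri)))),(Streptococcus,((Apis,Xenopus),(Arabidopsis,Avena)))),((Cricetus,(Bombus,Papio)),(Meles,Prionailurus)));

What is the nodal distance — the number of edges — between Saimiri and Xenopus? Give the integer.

The MRCA of Saimiri and Xenopus is the node subtending ((Solenopsis,(((Mustela,Oryzias),Castanea),((Ursus,Cercopithecus),(Betula,Saimiri)))),(Streptococcus,((Apis,Xenopus),(Arabidopsis,Avena)))).
From Saimiri up to that node: 5 branches. From Xenopus up to the same node: 4 branches. Total: 5 + 4 = 9.

9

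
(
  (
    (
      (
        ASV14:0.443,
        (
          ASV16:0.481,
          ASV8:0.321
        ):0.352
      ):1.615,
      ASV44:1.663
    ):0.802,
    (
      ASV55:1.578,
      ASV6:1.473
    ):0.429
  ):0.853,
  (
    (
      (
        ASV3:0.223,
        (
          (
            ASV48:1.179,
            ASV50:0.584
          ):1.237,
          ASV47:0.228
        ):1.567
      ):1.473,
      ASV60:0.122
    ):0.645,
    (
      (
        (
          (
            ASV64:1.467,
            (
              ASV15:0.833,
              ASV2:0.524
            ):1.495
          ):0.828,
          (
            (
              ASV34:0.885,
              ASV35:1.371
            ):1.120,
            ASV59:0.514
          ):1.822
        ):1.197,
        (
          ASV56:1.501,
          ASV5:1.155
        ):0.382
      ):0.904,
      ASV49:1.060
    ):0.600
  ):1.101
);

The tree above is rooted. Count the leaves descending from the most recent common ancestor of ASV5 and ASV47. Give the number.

The MRCA of ASV5 and ASV47 is the node subtending (((ASV3,((ASV48,ASV50),ASV47)),ASV60),((((ASV64,(ASV15,ASV2)),((ASV34,ASV35),ASV59)),(ASV56,ASV5)),ASV49)).
That clade contains 14 terminal taxa: ASV15, ASV2, ASV3, ASV34, ASV35, ASV47, ASV48, ASV49, ASV5, ASV50, ASV56, ASV59, ASV60, ASV64.

14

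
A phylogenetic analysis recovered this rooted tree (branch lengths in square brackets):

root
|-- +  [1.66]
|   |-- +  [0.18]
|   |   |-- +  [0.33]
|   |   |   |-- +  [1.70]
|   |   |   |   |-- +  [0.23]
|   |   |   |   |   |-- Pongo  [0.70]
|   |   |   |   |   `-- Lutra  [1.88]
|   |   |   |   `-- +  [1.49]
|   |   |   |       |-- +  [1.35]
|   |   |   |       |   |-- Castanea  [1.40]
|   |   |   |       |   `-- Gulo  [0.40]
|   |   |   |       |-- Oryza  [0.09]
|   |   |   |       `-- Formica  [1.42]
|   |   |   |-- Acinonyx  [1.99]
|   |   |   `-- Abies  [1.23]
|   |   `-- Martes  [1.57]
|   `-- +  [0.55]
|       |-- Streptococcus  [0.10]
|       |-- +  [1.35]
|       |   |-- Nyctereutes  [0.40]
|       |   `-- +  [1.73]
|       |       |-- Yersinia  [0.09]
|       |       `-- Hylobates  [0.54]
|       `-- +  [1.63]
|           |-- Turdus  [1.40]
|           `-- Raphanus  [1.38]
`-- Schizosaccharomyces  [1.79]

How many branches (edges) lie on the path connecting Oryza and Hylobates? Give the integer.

9

The MRCA of Oryza and Hylobates is the node subtending (((((Pongo,Lutra),((Castanea,Gulo),Oryza,Formica)),Acinonyx,Abies),Martes),(Streptococcus,(Nyctereutes,(Yersinia,Hylobates)),(Turdus,Raphanus))).
From Oryza up to that node: 5 branches. From Hylobates up to the same node: 4 branches. Total: 5 + 4 = 9.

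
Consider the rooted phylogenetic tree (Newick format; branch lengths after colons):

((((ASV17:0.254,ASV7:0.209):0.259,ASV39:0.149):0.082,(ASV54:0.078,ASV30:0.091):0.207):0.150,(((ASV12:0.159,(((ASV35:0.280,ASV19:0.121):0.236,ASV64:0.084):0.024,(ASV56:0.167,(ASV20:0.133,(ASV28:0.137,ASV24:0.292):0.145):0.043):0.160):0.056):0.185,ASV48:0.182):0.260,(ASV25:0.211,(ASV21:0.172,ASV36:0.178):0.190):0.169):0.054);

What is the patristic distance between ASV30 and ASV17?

0.893

The path runs ASV30 → … → MRCA → … → ASV17; the MRCA is the node subtending (((ASV17,ASV7),ASV39),(ASV54,ASV30)).
Branch lengths along that path: 0.091 + 0.207 + 0.082 + 0.259 + 0.254 = 0.893.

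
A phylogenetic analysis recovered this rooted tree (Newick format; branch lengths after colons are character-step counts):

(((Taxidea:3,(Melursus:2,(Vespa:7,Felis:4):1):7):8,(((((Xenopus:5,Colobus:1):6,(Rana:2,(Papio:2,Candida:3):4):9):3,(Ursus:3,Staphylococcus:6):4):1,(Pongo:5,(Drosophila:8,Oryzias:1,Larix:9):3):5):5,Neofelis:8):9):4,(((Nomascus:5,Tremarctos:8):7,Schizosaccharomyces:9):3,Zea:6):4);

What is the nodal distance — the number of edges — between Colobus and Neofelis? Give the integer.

6

The MRCA of Colobus and Neofelis is the node subtending (((((Xenopus,Colobus),(Rana,(Papio,Candida))),(Ursus,Staphylococcus)),(Pongo,(Drosophila,Oryzias,Larix))),Neofelis).
From Colobus up to that node: 5 branches. From Neofelis up to the same node: 1 branch. Total: 5 + 1 = 6.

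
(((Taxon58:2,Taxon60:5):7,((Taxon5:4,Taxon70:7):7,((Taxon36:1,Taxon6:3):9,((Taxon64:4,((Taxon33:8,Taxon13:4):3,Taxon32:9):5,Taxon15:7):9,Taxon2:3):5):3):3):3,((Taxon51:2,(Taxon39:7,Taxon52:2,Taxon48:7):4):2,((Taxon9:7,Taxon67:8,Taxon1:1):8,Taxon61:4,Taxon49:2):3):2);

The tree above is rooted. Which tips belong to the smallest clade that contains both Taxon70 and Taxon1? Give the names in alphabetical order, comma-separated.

Taxon1, Taxon13, Taxon15, Taxon2, Taxon32, Taxon33, Taxon36, Taxon39, Taxon48, Taxon49, Taxon5, Taxon51, Taxon52, Taxon58, Taxon6, Taxon60, Taxon61, Taxon64, Taxon67, Taxon70, Taxon9

Tracing Taxon70: it sits inside (Taxon5,Taxon70).
Tracing Taxon1: it sits inside (Taxon9,Taxon67,Taxon1).
The smallest clade enclosing both is the whole tree (their MRCA is the root), so the answer is all 21 tips in alphabetical order.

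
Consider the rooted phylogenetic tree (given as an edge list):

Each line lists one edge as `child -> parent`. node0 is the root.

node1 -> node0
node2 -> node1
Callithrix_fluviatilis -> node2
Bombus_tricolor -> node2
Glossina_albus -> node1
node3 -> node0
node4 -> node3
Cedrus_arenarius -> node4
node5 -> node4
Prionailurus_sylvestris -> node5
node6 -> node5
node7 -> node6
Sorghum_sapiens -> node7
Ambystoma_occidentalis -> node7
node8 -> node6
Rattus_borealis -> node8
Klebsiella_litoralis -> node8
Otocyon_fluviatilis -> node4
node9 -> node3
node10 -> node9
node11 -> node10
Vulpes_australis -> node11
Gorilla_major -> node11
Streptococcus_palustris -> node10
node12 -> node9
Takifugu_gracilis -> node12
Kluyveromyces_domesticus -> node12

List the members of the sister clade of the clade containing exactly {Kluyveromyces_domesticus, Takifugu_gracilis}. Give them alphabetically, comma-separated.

Gorilla_major, Streptococcus_palustris, Vulpes_australis

The clade containing exactly {Kluyveromyces_domesticus, Takifugu_gracilis} attaches to the tree at the node subtending (((Vulpes_australis,Gorilla_major),Streptococcus_palustris),(Takifugu_gracilis,Kluyveromyces_domesticus)).
The other lineage descending from that same node — the sister group — is ((Vulpes_australis,Gorilla_major),Streptococcus_palustris); its 3 tips in alphabetical order are the answer.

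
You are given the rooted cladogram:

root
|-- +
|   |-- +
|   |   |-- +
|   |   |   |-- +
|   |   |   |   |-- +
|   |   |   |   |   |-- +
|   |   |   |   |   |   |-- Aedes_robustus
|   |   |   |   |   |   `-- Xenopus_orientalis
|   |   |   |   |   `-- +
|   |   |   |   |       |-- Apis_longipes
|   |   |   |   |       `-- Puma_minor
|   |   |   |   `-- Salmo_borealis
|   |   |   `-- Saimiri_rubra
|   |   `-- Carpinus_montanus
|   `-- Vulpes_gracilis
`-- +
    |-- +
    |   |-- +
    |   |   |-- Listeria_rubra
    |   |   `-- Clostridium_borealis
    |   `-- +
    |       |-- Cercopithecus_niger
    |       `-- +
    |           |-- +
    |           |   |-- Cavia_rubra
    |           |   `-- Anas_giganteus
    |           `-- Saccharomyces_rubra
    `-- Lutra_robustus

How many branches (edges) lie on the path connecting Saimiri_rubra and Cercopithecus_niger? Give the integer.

8

The MRCA of Saimiri_rubra and Cercopithecus_niger is the root of the tree.
From Saimiri_rubra up to that node: 4 branches. From Cercopithecus_niger up to the same node: 4 branches. Total: 4 + 4 = 8.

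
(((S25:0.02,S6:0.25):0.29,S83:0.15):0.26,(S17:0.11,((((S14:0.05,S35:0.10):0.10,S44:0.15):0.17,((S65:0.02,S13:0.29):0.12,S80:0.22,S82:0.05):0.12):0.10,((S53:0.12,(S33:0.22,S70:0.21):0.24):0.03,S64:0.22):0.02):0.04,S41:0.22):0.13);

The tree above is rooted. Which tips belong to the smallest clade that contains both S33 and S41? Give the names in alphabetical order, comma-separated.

Tracing S33: it sits inside (S33,S70).
Tracing S41: it sits inside (S17,((((S14,S35),S44),((S65,S13),S80,S82)),((S53,(S33,S70)),S64)),S41).
The smallest clade enclosing both is (S17,((((S14,S35),S44),((S65,S13),S80,S82)),((S53,(S33,S70)),S64)),S41); the answer is its 13 terminal taxa in alphabetical order.

S13, S14, S17, S33, S35, S41, S44, S53, S64, S65, S70, S80, S82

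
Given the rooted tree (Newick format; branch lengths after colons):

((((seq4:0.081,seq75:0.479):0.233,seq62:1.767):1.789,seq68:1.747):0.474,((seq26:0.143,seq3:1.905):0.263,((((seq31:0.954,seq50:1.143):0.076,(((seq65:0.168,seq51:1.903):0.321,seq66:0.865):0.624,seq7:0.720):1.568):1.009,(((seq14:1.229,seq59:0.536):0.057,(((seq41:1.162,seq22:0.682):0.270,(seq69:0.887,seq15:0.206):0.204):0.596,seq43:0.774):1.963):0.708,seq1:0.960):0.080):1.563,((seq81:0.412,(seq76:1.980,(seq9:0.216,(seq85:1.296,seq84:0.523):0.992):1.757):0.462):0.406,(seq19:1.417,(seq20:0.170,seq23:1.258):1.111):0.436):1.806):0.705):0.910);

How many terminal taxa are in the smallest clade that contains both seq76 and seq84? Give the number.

4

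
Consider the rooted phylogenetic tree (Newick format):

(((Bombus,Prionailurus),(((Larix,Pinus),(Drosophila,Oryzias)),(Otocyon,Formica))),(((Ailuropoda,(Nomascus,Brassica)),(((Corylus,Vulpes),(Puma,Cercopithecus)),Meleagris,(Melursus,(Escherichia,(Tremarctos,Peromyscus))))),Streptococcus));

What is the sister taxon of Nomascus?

Nomascus attaches to the tree at the node subtending (Nomascus,Brassica).
The other lineage descending from that same node — the sister group — is the single tip Brassica.

Brassica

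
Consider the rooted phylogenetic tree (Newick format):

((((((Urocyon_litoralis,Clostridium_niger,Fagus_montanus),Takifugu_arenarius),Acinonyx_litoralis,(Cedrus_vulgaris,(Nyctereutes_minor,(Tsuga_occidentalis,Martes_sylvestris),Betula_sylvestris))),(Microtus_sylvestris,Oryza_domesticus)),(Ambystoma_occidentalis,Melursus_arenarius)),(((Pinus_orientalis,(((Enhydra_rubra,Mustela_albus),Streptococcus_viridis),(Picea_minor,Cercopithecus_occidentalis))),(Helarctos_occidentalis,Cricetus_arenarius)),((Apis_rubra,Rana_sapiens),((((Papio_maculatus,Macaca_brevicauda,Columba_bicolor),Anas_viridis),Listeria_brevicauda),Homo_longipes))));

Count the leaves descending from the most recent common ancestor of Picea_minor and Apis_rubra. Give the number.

16

The MRCA of Picea_minor and Apis_rubra is the node subtending (((Pinus_orientalis,(((Enhydra_rubra,Mustela_albus),Streptococcus_viridis),(Picea_minor,Cercopithecus_occidentalis))),(Helarctos_occidentalis,Cricetus_arenarius)),((Apis_rubra,Rana_sapiens),((((Papio_maculatus,Macaca_brevicauda,Columba_bicolor),Anas_viridis),Listeria_brevicauda),Homo_longipes))).
That clade contains 16 terminal taxa: Anas_viridis, Apis_rubra, Cercopithecus_occidentalis, Columba_bicolor, Cricetus_arenarius, Enhydra_rubra, Helarctos_occidentalis, Homo_longipes, Listeria_brevicauda, Macaca_brevicauda, Mustela_albus, Papio_maculatus, Picea_minor, Pinus_orientalis, Rana_sapiens, Streptococcus_viridis.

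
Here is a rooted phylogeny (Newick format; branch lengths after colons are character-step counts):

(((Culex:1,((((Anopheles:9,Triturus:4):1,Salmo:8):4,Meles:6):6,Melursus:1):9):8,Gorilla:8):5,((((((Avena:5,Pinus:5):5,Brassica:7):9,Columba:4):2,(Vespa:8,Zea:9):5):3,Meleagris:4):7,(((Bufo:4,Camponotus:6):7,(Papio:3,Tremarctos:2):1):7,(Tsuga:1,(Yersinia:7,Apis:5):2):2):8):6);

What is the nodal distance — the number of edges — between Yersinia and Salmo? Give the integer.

The MRCA of Yersinia and Salmo is the root of the tree.
From Yersinia up to that node: 5 branches. From Salmo up to the same node: 6 branches. Total: 5 + 6 = 11.

11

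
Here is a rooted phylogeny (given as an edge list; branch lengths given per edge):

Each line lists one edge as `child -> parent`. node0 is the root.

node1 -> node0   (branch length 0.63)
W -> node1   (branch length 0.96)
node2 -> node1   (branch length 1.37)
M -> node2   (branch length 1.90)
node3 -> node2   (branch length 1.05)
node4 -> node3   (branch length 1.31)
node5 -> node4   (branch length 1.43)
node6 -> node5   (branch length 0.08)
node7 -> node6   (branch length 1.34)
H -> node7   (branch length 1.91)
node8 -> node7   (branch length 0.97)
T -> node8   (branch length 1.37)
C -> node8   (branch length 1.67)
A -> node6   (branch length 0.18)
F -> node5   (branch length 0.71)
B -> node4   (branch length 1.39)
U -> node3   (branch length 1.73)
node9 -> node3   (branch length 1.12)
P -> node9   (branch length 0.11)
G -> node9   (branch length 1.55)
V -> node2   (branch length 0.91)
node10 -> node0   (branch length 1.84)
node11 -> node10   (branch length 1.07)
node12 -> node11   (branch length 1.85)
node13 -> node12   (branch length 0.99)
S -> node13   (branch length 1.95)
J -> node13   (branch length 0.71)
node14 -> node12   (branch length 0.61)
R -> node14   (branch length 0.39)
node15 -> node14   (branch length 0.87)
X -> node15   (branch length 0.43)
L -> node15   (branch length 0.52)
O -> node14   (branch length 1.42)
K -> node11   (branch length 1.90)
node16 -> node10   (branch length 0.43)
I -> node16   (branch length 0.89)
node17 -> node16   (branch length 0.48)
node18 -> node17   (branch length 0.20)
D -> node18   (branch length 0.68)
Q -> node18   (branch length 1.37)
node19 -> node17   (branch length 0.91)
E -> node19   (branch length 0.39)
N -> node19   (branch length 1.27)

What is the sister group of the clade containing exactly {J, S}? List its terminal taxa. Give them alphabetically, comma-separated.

L, O, R, X

The clade containing exactly {J, S} attaches to the tree at the node subtending ((S,J),(R,(X,L),O)).
The other lineage descending from that same node — the sister group — is (R,(X,L),O); its 4 tips in alphabetical order are the answer.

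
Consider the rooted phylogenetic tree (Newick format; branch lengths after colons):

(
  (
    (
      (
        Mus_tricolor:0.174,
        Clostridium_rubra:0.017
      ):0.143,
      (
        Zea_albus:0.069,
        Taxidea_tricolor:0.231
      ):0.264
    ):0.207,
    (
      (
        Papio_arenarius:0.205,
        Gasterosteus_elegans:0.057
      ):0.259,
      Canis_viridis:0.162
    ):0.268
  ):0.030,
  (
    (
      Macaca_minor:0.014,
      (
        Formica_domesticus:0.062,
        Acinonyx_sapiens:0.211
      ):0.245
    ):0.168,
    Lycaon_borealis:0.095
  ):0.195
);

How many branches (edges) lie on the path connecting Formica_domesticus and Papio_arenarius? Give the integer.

The MRCA of Formica_domesticus and Papio_arenarius is the root of the tree.
From Formica_domesticus up to that node: 4 branches. From Papio_arenarius up to the same node: 4 branches. Total: 4 + 4 = 8.

8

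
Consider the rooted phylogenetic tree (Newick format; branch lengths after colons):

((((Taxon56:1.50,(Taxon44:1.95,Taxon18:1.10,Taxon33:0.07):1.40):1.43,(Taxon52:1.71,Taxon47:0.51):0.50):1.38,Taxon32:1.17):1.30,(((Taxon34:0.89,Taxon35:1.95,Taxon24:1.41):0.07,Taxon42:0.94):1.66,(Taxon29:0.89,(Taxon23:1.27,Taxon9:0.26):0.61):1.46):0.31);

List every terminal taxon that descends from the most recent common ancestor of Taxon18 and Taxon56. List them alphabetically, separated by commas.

Tracing Taxon18: it sits inside (Taxon44,Taxon18,Taxon33).
Tracing Taxon56: it sits inside (Taxon56,(Taxon44,Taxon18,Taxon33)).
The smallest clade enclosing both is (Taxon56,(Taxon44,Taxon18,Taxon33)); the answer is its 4 terminal taxa in alphabetical order.

Taxon18, Taxon33, Taxon44, Taxon56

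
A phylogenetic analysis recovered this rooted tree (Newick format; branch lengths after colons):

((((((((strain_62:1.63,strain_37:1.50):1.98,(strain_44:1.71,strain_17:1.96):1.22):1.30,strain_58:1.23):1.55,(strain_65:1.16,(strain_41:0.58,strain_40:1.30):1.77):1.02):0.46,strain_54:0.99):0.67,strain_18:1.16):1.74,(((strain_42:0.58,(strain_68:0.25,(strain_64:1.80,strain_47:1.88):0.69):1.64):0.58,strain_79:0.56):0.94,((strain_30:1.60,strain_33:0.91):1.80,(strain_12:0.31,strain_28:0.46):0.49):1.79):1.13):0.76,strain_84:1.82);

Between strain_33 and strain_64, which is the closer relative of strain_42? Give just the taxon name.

The MRCA of strain_42 and strain_64 subtends (strain_42,(strain_68,(strain_64,strain_47))) (4 taxa).
The MRCA of strain_42 and strain_33 subtends (((strain_42,(strain_68,(strain_64,strain_47))),strain_79),((strain_30,strain_33),(strain_12,strain_28))) (9 taxa).
The first is nested inside the second, so strain_42 shares a more recent common ancestor with strain_64.

strain_64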